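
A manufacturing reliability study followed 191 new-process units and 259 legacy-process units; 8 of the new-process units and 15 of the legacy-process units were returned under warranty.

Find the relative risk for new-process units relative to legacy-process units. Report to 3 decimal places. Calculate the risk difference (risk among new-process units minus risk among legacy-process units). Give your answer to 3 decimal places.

risk, new-process units = 8/191 = 0.04188
risk, legacy-process units = 15/259 = 0.05792
RR = 0.04188 / 0.05792 = 0.723
risk difference = 0.04188 − 0.05792 = -0.016

RR = 0.723; RD = -0.016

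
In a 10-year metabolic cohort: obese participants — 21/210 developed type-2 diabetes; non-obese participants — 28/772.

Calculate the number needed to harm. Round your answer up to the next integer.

NNH ≈ 16

risk, obese participants = 21/210 = 0.100000
risk, non-obese participants = 28/772 = 0.036269
absolute risk difference = 0.063731
1 / 0.063731 = 15.691 → round up → 16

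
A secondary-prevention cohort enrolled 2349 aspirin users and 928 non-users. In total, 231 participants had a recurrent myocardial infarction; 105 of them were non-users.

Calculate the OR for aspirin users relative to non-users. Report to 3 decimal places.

aspirin users with the outcome: 231 − 105 = 126
aspirin users without the outcome: 2349 − 126 = 2223
non-users without the outcome: 928 − 105 = 823
OR = (126 × 823) / (2223 × 105) = 103698/233415 ≈ 0.444

OR: 0.444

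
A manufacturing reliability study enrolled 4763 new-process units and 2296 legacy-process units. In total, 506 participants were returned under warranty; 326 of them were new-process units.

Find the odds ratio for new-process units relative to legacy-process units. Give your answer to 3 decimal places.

new-process units without the outcome: 4763 − 326 = 4437
legacy-process units with the outcome: 506 − 326 = 180
legacy-process units without the outcome: 2296 − 180 = 2116
OR = (326 × 2116) / (4437 × 180) = 689816/798660 ≈ 0.864

OR = 0.864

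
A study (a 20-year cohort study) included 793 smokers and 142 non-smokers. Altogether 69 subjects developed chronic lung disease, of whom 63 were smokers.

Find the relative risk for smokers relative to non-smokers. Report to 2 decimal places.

1.88

smokers without the outcome: 793 − 63 = 730
non-smokers with the outcome: 69 − 63 = 6
non-smokers without the outcome: 142 − 6 = 136
risk, smokers = 63/793 = 0.07945
risk, non-smokers = 6/142 = 0.04225
RR = 0.07945 / 0.04225 = 1.88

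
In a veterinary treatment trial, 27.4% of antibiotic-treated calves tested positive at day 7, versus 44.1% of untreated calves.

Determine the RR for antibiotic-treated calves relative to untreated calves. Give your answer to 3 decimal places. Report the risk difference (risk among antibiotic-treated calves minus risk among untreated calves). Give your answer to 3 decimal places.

RR = 0.2740 / 0.4410 = 0.621
risk difference = 0.2740 − 0.4410 = -0.167

RR = 0.621; RD = -0.167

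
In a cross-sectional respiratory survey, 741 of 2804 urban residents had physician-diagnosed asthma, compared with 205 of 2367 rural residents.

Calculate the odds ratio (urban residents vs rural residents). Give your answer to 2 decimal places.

OR = (741 × 2162) / (2063 × 205) = 1602042/422915 ≈ 3.79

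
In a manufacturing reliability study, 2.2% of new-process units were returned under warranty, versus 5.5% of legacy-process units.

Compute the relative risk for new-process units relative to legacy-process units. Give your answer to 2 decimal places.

RR = 0.02200 / 0.05500 = 0.40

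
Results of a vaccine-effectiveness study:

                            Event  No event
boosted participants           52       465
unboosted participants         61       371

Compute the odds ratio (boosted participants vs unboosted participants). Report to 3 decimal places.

OR = (52 × 371) / (465 × 61) = 19292/28365 ≈ 0.680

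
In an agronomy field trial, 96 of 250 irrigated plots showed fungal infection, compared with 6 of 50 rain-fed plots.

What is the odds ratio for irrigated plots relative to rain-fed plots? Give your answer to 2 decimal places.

4.57

odds, irrigated plots = 96/154 = 0.6234
odds, rain-fed plots = 6/44 = 0.1364
OR = 0.6234 / 0.1364 = 4.57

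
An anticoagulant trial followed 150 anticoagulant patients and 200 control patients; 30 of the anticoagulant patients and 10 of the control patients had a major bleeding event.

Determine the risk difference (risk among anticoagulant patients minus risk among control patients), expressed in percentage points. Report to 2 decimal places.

risk, anticoagulant patients = 30/150 = 0.2000
risk, control patients = 10/200 = 0.0500
risk difference = 0.2000 − 0.0500 = 0.1500 → 15.00 percentage points

15.00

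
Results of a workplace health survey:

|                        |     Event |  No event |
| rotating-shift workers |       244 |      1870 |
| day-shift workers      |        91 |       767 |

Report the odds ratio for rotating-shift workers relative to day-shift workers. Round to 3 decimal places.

OR = 1.100

odds, rotating-shift workers = 244/1870 = 0.1305
odds, day-shift workers = 91/767 = 0.1186
OR = 0.1305 / 0.1186 = 1.100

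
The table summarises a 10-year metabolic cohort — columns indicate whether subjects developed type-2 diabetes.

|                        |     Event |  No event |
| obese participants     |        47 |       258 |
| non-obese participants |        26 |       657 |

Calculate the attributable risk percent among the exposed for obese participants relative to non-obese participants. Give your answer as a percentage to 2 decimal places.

risk, obese participants = 47/305 = 0.15410
risk, non-obese participants = 26/683 = 0.03807
AR% = (0.15410 − 0.03807) / 0.15410 = 0.7530 → 75.30%

AR% = 75.30%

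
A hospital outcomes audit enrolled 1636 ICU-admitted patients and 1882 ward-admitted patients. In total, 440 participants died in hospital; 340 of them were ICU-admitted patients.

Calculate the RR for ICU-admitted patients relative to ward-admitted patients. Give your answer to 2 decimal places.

ICU-admitted patients without the outcome: 1636 − 340 = 1296
ward-admitted patients with the outcome: 440 − 340 = 100
ward-admitted patients without the outcome: 1882 − 100 = 1782
risk, ICU-admitted patients = 340/1636 = 0.2078
risk, ward-admitted patients = 100/1882 = 0.0531
RR = 0.2078 / 0.0531 = 3.91

3.91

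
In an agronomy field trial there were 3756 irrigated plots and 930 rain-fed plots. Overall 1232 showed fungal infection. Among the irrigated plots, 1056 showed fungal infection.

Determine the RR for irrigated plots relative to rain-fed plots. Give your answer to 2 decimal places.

1.49

irrigated plots without the outcome: 3756 − 1056 = 2700
rain-fed plots with the outcome: 1232 − 1056 = 176
rain-fed plots without the outcome: 930 − 176 = 754
risk, irrigated plots = 1056/3756 = 0.2812
risk, rain-fed plots = 176/930 = 0.1892
RR = 0.2812 / 0.1892 = 1.49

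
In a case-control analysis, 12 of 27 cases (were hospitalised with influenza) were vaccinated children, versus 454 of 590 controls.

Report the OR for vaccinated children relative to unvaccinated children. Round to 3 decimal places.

OR = (12 × 136) / (454 × 15) = 1632/6810 ≈ 0.240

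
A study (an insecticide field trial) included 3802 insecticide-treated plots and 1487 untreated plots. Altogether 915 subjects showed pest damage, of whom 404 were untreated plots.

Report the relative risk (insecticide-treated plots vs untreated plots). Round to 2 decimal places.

insecticide-treated plots with the outcome: 915 − 404 = 511
insecticide-treated plots without the outcome: 3802 − 511 = 3291
untreated plots without the outcome: 1487 − 404 = 1083
risk, insecticide-treated plots = 511/3802 = 0.1344
risk, untreated plots = 404/1487 = 0.2717
RR = 0.1344 / 0.2717 = 0.49

0.49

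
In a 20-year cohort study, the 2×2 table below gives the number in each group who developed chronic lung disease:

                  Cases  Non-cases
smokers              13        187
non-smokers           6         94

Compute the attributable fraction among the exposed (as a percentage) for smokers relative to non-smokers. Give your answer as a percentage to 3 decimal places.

7.692%

risk, smokers = 13/200 = 0.0650
risk, non-smokers = 6/100 = 0.0600
AR% = (0.0650 − 0.0600) / 0.0650 = 0.0769 → 7.692%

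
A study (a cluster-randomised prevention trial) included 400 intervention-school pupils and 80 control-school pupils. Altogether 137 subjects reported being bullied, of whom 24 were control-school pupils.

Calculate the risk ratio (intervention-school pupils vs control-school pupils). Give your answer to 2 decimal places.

RR ≈ 0.94

intervention-school pupils with the outcome: 137 − 24 = 113
intervention-school pupils without the outcome: 400 − 113 = 287
control-school pupils without the outcome: 80 − 24 = 56
risk, intervention-school pupils = 113/400 = 0.2825
risk, control-school pupils = 24/80 = 0.3000
RR = 0.2825 / 0.3000 = 0.94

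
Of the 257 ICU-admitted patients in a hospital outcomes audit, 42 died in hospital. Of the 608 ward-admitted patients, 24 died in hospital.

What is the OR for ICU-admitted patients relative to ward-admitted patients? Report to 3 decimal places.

OR = (42 × 584) / (215 × 24) = 24528/5160 ≈ 4.753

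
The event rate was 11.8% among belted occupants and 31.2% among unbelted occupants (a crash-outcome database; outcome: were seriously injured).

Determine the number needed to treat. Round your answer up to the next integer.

NNT ≈ 6

absolute risk difference = 0.194000
1 / 0.194000 = 5.155 → round up → 6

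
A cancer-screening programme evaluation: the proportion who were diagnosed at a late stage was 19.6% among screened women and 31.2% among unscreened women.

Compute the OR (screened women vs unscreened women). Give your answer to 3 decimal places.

odds, screened women = 0.1960/0.8040 = 0.2438
odds, unscreened women = 0.3120/0.6880 = 0.4535
OR = 0.2438 / 0.4535 = 0.538

0.538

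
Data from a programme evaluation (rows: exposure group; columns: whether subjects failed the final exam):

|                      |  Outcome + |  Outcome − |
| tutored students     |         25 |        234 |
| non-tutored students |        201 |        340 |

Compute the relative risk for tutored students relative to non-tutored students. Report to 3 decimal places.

risk, tutored students = 25/259 = 0.0965
risk, non-tutored students = 201/541 = 0.3715
RR = 0.0965 / 0.3715 = 0.260

0.260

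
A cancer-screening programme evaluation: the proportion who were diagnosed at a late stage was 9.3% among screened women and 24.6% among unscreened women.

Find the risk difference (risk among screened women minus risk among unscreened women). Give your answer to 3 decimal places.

risk difference = 0.0930 − 0.2460 = -0.153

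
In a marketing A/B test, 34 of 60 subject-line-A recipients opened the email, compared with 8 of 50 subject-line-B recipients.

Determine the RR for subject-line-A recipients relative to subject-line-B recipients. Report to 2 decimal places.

risk, subject-line-A recipients = 34/60 = 0.5667
risk, subject-line-B recipients = 8/50 = 0.1600
RR = 0.5667 / 0.1600 = 3.54

3.54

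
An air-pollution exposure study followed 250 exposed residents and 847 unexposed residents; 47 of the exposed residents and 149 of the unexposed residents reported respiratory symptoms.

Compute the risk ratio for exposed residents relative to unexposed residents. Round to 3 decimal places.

RR ≈ 1.069

risk, exposed residents = 47/250 = 0.1880
risk, unexposed residents = 149/847 = 0.1759
RR = 0.1880 / 0.1759 = 1.069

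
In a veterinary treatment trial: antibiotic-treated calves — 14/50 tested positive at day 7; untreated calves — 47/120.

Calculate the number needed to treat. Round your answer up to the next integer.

9

risk, antibiotic-treated calves = 14/50 = 0.280000
risk, untreated calves = 47/120 = 0.391667
absolute risk difference = 0.111667
1 / 0.111667 = 8.955 → round up → 9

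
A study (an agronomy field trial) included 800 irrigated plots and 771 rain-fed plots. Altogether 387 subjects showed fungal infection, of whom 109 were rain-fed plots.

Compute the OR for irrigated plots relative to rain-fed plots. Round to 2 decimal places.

OR = 3.23

irrigated plots with the outcome: 387 − 109 = 278
irrigated plots without the outcome: 800 − 278 = 522
rain-fed plots without the outcome: 771 − 109 = 662
OR = (278 × 662) / (522 × 109) = 184036/56898 ≈ 3.23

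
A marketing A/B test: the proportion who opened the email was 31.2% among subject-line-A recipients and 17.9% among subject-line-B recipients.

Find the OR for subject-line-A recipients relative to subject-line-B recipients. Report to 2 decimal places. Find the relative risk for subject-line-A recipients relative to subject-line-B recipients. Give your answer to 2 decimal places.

odds, subject-line-A recipients = 0.3120/0.6880 = 0.4535
odds, subject-line-B recipients = 0.1790/0.8210 = 0.2180
OR = 0.4535 / 0.2180 = 2.08
RR = 0.3120 / 0.1790 = 1.74

OR = 2.08; RR = 1.74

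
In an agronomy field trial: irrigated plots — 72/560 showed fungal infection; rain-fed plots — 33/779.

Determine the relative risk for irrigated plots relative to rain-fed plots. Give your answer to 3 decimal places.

risk, irrigated plots = 72/560 = 0.12857
risk, rain-fed plots = 33/779 = 0.04236
RR = 0.12857 / 0.04236 = 3.035

RR ≈ 3.035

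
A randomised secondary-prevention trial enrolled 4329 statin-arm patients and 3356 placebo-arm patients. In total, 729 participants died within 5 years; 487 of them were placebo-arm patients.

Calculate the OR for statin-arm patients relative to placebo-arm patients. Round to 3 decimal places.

OR = 0.349

statin-arm patients with the outcome: 729 − 487 = 242
statin-arm patients without the outcome: 4329 − 242 = 4087
placebo-arm patients without the outcome: 3356 − 487 = 2869
odds, statin-arm patients = 242/4087 = 0.0592
odds, placebo-arm patients = 487/2869 = 0.1697
OR = 0.0592 / 0.1697 = 0.349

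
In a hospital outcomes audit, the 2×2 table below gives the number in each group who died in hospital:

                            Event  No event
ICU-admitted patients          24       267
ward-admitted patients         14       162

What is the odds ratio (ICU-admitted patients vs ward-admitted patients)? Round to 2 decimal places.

1.04

odds, ICU-admitted patients = 24/267 = 0.0899
odds, ward-admitted patients = 14/162 = 0.0864
OR = 0.0899 / 0.0864 = 1.04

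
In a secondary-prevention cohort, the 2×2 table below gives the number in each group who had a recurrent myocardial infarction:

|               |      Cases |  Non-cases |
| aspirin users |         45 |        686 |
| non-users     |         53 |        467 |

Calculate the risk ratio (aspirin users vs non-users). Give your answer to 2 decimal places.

risk, aspirin users = 45/731 = 0.0616
risk, non-users = 53/520 = 0.1019
RR = 0.0616 / 0.1019 = 0.60

0.60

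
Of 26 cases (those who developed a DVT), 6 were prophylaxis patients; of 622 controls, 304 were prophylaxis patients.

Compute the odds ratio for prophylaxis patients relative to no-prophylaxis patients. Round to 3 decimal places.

OR = (6 × 318) / (304 × 20) = 1908/6080 ≈ 0.314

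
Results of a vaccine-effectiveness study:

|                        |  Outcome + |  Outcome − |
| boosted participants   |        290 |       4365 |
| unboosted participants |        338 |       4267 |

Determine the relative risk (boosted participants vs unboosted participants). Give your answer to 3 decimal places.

RR: 0.849

risk, boosted participants = 290/4655 = 0.0623
risk, unboosted participants = 338/4605 = 0.0734
RR = 0.0623 / 0.0734 = 0.849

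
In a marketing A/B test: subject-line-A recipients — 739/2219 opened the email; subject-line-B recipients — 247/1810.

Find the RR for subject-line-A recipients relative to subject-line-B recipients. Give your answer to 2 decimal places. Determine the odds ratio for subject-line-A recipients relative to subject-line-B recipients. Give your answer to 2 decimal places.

risk, subject-line-A recipients = 739/2219 = 0.3330
risk, subject-line-B recipients = 247/1810 = 0.1365
RR = 0.3330 / 0.1365 = 2.44
odds, subject-line-A recipients = 739/1480 = 0.4993
odds, subject-line-B recipients = 247/1563 = 0.1580
OR = 0.4993 / 0.1580 = 3.16

RR = 2.44; OR = 3.16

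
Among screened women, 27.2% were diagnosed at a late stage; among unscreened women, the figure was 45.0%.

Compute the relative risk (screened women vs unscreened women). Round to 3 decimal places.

RR = 0.2720 / 0.4500 = 0.604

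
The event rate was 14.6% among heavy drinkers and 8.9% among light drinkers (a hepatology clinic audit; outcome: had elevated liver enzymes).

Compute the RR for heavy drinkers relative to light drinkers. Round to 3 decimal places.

RR = 0.1460 / 0.0890 = 1.640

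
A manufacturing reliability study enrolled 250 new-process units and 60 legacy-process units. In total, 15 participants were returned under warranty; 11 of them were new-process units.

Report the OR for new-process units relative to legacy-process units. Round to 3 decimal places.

OR ≈ 0.644

new-process units without the outcome: 250 − 11 = 239
legacy-process units with the outcome: 15 − 11 = 4
legacy-process units without the outcome: 60 − 4 = 56
OR = (11 × 56) / (239 × 4) = 616/956 ≈ 0.644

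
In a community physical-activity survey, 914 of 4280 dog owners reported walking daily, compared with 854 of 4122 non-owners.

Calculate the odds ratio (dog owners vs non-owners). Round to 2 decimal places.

odds, dog owners = 914/3366 = 0.2715
odds, non-owners = 854/3268 = 0.2613
OR = 0.2715 / 0.2613 = 1.04

OR = 1.04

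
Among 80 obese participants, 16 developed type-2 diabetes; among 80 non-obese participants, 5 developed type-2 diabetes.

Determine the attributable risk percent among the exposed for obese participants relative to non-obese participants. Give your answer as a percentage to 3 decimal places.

risk, obese participants = 16/80 = 0.2000
risk, non-obese participants = 5/80 = 0.0625
AR% = (0.2000 − 0.0625) / 0.2000 = 0.6875 → 68.750%

68.750%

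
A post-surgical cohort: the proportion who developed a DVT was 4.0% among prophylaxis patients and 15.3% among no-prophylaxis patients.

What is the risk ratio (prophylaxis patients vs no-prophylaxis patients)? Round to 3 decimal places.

RR = 0.04000 / 0.15300 = 0.261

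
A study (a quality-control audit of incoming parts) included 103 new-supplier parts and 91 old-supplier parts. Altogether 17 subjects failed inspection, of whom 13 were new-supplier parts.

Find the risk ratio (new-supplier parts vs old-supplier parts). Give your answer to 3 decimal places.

2.871

new-supplier parts without the outcome: 103 − 13 = 90
old-supplier parts with the outcome: 17 − 13 = 4
old-supplier parts without the outcome: 91 − 4 = 87
risk, new-supplier parts = 13/103 = 0.12621
risk, old-supplier parts = 4/91 = 0.04396
RR = 0.12621 / 0.04396 = 2.871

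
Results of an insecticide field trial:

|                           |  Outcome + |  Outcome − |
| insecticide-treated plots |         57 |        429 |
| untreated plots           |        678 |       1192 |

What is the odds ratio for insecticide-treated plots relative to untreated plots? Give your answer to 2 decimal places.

odds, insecticide-treated plots = 57/429 = 0.1329
odds, untreated plots = 678/1192 = 0.5688
OR = 0.1329 / 0.5688 = 0.23

0.23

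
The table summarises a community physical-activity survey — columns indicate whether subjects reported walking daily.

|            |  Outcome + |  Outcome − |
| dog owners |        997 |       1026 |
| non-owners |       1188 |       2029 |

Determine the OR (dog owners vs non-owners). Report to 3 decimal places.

1.660

odds, dog owners = 997/1026 = 0.9717
odds, non-owners = 1188/2029 = 0.5855
OR = 0.9717 / 0.5855 = 1.660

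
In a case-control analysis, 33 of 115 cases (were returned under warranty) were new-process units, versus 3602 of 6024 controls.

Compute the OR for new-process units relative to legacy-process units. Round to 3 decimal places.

odds, new-process units = 33/3602 = 0.00916
odds, legacy-process units = 82/2422 = 0.03386
OR = 0.00916 / 0.03386 = 0.271

0.271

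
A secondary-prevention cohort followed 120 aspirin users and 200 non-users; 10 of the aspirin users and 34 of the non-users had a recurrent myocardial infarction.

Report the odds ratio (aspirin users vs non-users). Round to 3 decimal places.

OR = (10 × 166) / (110 × 34) = 1660/3740 ≈ 0.444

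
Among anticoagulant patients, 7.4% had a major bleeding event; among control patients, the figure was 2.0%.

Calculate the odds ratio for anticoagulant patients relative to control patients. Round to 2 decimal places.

odds, anticoagulant patients = 0.07400/0.92600 = 0.07991
odds, control patients = 0.02000/0.98000 = 0.02041
OR = 0.07991 / 0.02041 = 3.92

OR = 3.92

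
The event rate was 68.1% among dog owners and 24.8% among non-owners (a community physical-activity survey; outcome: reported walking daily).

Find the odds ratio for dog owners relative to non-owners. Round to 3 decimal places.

odds, dog owners = 0.6810/0.3190 = 2.1348
odds, non-owners = 0.2480/0.7520 = 0.3298
OR = 2.1348 / 0.3298 = 6.473

OR = 6.473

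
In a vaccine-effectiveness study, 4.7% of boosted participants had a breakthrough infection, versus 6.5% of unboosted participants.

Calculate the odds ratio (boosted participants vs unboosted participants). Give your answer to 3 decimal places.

odds, boosted participants = 0.04700/0.95300 = 0.04932
odds, unboosted participants = 0.06500/0.93500 = 0.06952
OR = 0.04932 / 0.06952 = 0.709

OR ≈ 0.709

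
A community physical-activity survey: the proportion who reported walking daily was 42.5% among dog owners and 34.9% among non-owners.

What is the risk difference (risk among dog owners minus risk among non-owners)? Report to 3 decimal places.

risk difference = 0.4250 − 0.3490 = 0.076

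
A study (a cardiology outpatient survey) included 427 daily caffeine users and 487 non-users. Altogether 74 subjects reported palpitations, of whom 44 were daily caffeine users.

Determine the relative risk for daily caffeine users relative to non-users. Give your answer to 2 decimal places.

daily caffeine users without the outcome: 427 − 44 = 383
non-users with the outcome: 74 − 44 = 30
non-users without the outcome: 487 − 30 = 457
risk, daily caffeine users = 44/427 = 0.1030
risk, non-users = 30/487 = 0.0616
RR = 0.1030 / 0.0616 = 1.67

RR ≈ 1.67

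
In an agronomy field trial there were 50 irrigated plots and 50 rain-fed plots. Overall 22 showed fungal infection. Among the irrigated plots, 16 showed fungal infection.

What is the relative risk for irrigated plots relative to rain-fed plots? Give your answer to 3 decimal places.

irrigated plots without the outcome: 50 − 16 = 34
rain-fed plots with the outcome: 22 − 16 = 6
rain-fed plots without the outcome: 50 − 6 = 44
risk, irrigated plots = 16/50 = 0.3200
risk, rain-fed plots = 6/50 = 0.1200
RR = 0.3200 / 0.1200 = 2.667

RR ≈ 2.667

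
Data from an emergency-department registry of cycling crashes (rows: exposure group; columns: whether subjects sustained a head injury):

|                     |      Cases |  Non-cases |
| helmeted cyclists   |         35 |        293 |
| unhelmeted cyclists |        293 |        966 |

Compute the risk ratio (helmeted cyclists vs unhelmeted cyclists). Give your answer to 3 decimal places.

0.459

risk, helmeted cyclists = 35/328 = 0.1067
risk, unhelmeted cyclists = 293/1259 = 0.2327
RR = 0.1067 / 0.2327 = 0.459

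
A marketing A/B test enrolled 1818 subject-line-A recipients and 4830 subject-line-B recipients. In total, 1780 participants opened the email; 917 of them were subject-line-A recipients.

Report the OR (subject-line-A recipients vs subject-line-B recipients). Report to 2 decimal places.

subject-line-A recipients without the outcome: 1818 − 917 = 901
subject-line-B recipients with the outcome: 1780 − 917 = 863
subject-line-B recipients without the outcome: 4830 − 863 = 3967
OR = (917 × 3967) / (901 × 863) = 3637739/777563 ≈ 4.68

4.68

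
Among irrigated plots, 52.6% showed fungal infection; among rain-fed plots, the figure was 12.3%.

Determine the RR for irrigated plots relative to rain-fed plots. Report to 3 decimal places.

RR = 0.5260 / 0.1230 = 4.276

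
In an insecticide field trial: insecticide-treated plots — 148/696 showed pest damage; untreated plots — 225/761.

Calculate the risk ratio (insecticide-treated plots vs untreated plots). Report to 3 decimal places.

RR = 0.719

risk, insecticide-treated plots = 148/696 = 0.2126
risk, untreated plots = 225/761 = 0.2957
RR = 0.2126 / 0.2957 = 0.719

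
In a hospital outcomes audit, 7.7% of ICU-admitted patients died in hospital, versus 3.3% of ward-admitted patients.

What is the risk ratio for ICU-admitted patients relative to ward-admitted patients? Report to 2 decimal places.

RR = 0.07700 / 0.03300 = 2.33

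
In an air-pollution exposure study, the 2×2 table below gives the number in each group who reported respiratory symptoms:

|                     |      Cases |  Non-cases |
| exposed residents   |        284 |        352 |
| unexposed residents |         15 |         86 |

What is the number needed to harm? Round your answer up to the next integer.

risk, exposed residents = 284/636 = 0.446541
risk, unexposed residents = 15/101 = 0.148515
absolute risk difference = 0.298026
1 / 0.298026 = 3.355 → round up → 4

NNH = 4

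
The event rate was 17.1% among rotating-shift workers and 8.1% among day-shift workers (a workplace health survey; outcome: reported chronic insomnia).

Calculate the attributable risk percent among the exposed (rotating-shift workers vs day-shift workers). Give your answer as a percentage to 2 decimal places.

AR% = (0.1710 − 0.0810) / 0.1710 = 0.5263 → 52.63%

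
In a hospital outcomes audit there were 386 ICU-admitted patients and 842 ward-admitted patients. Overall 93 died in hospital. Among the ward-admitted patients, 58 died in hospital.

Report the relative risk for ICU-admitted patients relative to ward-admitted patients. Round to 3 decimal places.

1.316

ICU-admitted patients with the outcome: 93 − 58 = 35
ICU-admitted patients without the outcome: 386 − 35 = 351
ward-admitted patients without the outcome: 842 − 58 = 784
risk, ICU-admitted patients = 35/386 = 0.0907
risk, ward-admitted patients = 58/842 = 0.0689
RR = 0.0907 / 0.0689 = 1.316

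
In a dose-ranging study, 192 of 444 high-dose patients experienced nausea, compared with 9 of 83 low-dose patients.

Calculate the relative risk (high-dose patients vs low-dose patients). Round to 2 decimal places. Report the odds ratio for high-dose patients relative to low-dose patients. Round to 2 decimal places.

RR = 3.99; OR = 6.26

risk, high-dose patients = 192/444 = 0.4324
risk, low-dose patients = 9/83 = 0.1084
RR = 0.4324 / 0.1084 = 3.99
OR = (192 × 74) / (252 × 9) = 14208/2268 ≈ 6.26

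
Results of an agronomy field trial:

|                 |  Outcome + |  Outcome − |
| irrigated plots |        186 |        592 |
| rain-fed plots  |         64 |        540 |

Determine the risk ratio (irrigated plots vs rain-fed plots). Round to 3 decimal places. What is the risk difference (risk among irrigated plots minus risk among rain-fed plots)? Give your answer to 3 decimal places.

RR = 2.256; RD = 0.133

risk, irrigated plots = 186/778 = 0.2391
risk, rain-fed plots = 64/604 = 0.1060
RR = 0.2391 / 0.1060 = 2.256
risk difference = 0.2391 − 0.1060 = 0.133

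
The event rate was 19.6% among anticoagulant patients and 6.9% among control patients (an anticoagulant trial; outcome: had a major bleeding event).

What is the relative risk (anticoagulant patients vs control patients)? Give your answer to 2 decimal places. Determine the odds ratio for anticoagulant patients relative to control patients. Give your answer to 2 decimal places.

RR = 2.84; OR = 3.29

RR = 0.1960 / 0.0690 = 2.84
odds, anticoagulant patients = 0.1960/0.8040 = 0.2438
odds, control patients = 0.0690/0.9310 = 0.0741
OR = 0.2438 / 0.0741 = 3.29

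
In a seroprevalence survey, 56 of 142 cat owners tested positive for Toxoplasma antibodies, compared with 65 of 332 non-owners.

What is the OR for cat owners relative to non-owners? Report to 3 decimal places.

OR = 2.675

odds, cat owners = 56/86 = 0.6512
odds, non-owners = 65/267 = 0.2434
OR = 0.6512 / 0.2434 = 2.675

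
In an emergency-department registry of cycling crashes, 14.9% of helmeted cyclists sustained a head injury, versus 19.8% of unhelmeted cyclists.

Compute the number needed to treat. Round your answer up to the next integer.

21

absolute risk difference = 0.049000
1 / 0.049000 = 20.408 → round up → 21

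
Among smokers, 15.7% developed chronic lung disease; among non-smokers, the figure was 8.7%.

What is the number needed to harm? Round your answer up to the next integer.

15

absolute risk difference = 0.070000
1 / 0.070000 = 14.286 → round up → 15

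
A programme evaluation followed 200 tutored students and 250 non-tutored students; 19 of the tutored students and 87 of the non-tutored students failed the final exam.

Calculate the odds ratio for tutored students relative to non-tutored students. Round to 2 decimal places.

OR = (19 × 163) / (181 × 87) = 3097/15747 ≈ 0.20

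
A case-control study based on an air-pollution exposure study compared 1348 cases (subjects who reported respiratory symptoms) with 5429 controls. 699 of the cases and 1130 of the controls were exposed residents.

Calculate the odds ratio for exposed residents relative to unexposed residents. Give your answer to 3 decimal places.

OR = (699 × 4299) / (1130 × 649) = 3005001/733370 ≈ 4.098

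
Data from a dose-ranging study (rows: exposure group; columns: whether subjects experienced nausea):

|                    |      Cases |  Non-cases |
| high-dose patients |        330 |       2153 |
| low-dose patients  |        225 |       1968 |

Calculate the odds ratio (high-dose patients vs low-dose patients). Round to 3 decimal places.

OR = (330 × 1968) / (2153 × 225) = 649440/484425 ≈ 1.341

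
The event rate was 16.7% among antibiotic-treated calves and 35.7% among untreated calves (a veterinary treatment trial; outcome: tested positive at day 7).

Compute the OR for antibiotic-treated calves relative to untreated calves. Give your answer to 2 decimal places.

OR: 0.36

odds, antibiotic-treated calves = 0.1670/0.8330 = 0.2005
odds, untreated calves = 0.3570/0.6430 = 0.5552
OR = 0.2005 / 0.5552 = 0.36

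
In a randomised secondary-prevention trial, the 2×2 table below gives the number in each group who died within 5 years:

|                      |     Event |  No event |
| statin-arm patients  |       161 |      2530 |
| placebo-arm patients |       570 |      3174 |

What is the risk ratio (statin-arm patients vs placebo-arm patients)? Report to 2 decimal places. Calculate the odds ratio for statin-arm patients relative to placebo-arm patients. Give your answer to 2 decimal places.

risk, statin-arm patients = 161/2691 = 0.0598
risk, placebo-arm patients = 570/3744 = 0.1522
RR = 0.0598 / 0.1522 = 0.39
odds, statin-arm patients = 161/2530 = 0.0636
odds, placebo-arm patients = 570/3174 = 0.1796
OR = 0.0636 / 0.1796 = 0.35

RR = 0.39; OR = 0.35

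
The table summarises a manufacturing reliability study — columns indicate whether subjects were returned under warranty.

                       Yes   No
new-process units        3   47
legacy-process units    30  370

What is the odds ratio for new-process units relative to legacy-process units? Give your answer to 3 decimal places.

OR = (3 × 370) / (47 × 30) = 1110/1410 ≈ 0.787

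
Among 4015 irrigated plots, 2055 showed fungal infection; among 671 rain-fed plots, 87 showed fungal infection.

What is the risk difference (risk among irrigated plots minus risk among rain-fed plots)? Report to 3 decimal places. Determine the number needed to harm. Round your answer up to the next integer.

RD = 0.382; NNH = 3

risk, irrigated plots = 2055/4015 = 0.5118
risk, rain-fed plots = 87/671 = 0.1297
risk difference = 0.5118 − 0.1297 = 0.382
absolute risk difference = 0.382173
1 / 0.382173 = 2.617 → round up → 3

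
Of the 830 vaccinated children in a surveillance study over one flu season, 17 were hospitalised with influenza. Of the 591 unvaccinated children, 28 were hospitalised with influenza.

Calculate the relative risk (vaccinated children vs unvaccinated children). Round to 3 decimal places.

0.432

risk, vaccinated children = 17/830 = 0.02048
risk, unvaccinated children = 28/591 = 0.04738
RR = 0.02048 / 0.04738 = 0.432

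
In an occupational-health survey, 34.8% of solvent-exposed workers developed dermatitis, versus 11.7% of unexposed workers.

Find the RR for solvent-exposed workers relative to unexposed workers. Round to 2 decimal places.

RR = 0.3480 / 0.1170 = 2.97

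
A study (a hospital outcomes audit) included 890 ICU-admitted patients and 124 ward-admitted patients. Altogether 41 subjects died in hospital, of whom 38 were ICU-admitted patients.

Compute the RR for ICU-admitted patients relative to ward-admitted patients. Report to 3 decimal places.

ICU-admitted patients without the outcome: 890 − 38 = 852
ward-admitted patients with the outcome: 41 − 38 = 3
ward-admitted patients without the outcome: 124 − 3 = 121
risk, ICU-admitted patients = 38/890 = 0.04270
risk, ward-admitted patients = 3/124 = 0.02419
RR = 0.04270 / 0.02419 = 1.765

RR: 1.765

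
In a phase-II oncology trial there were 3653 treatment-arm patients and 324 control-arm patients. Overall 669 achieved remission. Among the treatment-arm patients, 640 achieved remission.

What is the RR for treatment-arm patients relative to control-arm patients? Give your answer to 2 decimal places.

treatment-arm patients without the outcome: 3653 − 640 = 3013
control-arm patients with the outcome: 669 − 640 = 29
control-arm patients without the outcome: 324 − 29 = 295
risk, treatment-arm patients = 640/3653 = 0.1752
risk, control-arm patients = 29/324 = 0.0895
RR = 0.1752 / 0.0895 = 1.96

1.96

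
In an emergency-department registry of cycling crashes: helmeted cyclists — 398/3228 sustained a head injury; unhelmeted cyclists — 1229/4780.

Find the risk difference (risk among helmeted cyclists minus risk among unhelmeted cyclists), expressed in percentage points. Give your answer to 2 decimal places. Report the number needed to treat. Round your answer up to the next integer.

RD = -13.38; NNT = 8

risk, helmeted cyclists = 398/3228 = 0.1233
risk, unhelmeted cyclists = 1229/4780 = 0.2571
risk difference = 0.1233 − 0.2571 = -0.1338 → -13.38 percentage points
absolute risk difference = 0.133817
1 / 0.133817 = 7.473 → round up → 8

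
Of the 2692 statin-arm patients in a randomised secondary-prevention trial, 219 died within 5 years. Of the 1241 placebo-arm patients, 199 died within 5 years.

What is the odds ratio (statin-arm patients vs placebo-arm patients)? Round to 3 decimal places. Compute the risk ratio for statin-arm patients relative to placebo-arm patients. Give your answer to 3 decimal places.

OR = 0.464; RR = 0.507

OR = (219 × 1042) / (2473 × 199) = 228198/492127 ≈ 0.464
risk, statin-arm patients = 219/2692 = 0.0814
risk, placebo-arm patients = 199/1241 = 0.1604
RR = 0.0814 / 0.1604 = 0.507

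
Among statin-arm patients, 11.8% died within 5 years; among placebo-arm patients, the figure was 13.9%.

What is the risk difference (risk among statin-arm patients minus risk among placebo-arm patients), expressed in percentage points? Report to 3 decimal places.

RD = -2.100

risk difference = 0.1180 − 0.1390 = -0.0210 → -2.100 percentage points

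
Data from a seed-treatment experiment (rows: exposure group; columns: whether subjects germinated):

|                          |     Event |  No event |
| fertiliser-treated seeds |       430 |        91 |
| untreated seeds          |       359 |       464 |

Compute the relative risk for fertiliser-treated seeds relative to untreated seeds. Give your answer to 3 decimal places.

1.892

risk, fertiliser-treated seeds = 430/521 = 0.8253
risk, untreated seeds = 359/823 = 0.4362
RR = 0.8253 / 0.4362 = 1.892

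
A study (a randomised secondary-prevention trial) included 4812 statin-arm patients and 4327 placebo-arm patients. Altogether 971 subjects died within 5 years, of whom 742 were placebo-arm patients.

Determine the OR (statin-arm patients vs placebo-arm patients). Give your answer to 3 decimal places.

OR: 0.241

statin-arm patients with the outcome: 971 − 742 = 229
statin-arm patients without the outcome: 4812 − 229 = 4583
placebo-arm patients without the outcome: 4327 − 742 = 3585
odds, statin-arm patients = 229/4583 = 0.04997
odds, placebo-arm patients = 742/3585 = 0.20697
OR = 0.04997 / 0.20697 = 0.241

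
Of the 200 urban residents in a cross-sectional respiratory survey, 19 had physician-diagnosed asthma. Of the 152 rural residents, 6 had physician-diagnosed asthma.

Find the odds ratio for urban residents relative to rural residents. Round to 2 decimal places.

OR = (19 × 146) / (181 × 6) = 2774/1086 ≈ 2.55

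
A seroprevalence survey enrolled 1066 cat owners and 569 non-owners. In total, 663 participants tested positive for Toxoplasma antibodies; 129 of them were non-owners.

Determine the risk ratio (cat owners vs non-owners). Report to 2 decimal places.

cat owners with the outcome: 663 − 129 = 534
cat owners without the outcome: 1066 − 534 = 532
non-owners without the outcome: 569 − 129 = 440
risk, cat owners = 534/1066 = 0.5009
risk, non-owners = 129/569 = 0.2267
RR = 0.5009 / 0.2267 = 2.21

RR = 2.21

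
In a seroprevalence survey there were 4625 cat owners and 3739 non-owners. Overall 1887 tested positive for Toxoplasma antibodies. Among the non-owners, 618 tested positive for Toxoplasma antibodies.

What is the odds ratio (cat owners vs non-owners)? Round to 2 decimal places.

cat owners with the outcome: 1887 − 618 = 1269
cat owners without the outcome: 4625 − 1269 = 3356
non-owners without the outcome: 3739 − 618 = 3121
odds, cat owners = 1269/3356 = 0.3781
odds, non-owners = 618/3121 = 0.1980
OR = 0.3781 / 0.1980 = 1.91

1.91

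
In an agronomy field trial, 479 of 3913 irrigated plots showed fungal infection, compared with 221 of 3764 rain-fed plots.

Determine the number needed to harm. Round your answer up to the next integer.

risk, irrigated plots = 479/3913 = 0.122412
risk, rain-fed plots = 221/3764 = 0.058714
absolute risk difference = 0.063698
1 / 0.063698 = 15.699 → round up → 16

16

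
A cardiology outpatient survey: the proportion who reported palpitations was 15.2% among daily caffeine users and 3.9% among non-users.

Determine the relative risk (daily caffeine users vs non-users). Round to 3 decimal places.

RR = 0.15200 / 0.03900 = 3.897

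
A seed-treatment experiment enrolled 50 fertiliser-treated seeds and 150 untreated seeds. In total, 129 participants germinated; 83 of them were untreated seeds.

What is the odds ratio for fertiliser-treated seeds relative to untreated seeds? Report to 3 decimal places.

OR ≈ 9.283

fertiliser-treated seeds with the outcome: 129 − 83 = 46
fertiliser-treated seeds without the outcome: 50 − 46 = 4
untreated seeds without the outcome: 150 − 83 = 67
OR = (46 × 67) / (4 × 83) = 3082/332 ≈ 9.283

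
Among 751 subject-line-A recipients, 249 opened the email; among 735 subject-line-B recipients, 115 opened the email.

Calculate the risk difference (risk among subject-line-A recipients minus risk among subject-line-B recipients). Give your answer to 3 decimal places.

RD: 0.175

risk, subject-line-A recipients = 249/751 = 0.3316
risk, subject-line-B recipients = 115/735 = 0.1565
risk difference = 0.3316 − 0.1565 = 0.175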